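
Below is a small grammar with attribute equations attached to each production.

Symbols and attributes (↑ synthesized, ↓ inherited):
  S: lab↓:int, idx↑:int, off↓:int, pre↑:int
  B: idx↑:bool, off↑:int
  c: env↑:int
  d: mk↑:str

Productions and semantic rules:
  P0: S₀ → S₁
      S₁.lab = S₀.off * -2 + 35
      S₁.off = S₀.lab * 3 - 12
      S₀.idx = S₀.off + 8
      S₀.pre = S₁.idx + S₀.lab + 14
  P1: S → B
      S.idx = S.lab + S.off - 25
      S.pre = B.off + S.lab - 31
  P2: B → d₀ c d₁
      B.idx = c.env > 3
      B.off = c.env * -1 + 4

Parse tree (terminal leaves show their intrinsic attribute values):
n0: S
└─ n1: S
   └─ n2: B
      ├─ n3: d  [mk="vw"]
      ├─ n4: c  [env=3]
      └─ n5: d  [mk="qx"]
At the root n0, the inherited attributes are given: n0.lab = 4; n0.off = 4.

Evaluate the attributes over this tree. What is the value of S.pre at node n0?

1. n0.lab = 4  [given at root]
2. n0.off = 4  [given at root]
3. n1.lab = 27  [S₀.off * -2 + 35]
4. n1.off = 0  [S₀.lab * 3 - 12]
5. n3.mk = "vw"  [terminal]
6. n4.env = 3  [terminal]
7. n5.mk = "qx"  [terminal]
8. n2.idx = false  [c.env > 3]
9. n2.off = 1  [c.env * -1 + 4]
10. n1.idx = 2  [S.lab + S.off - 25]
11. n1.pre = -3  [B.off + S.lab - 31]
12. n0.idx = 12  [S₀.off + 8]
13. n0.pre = 20  [S₁.idx + S₀.lab + 14]

20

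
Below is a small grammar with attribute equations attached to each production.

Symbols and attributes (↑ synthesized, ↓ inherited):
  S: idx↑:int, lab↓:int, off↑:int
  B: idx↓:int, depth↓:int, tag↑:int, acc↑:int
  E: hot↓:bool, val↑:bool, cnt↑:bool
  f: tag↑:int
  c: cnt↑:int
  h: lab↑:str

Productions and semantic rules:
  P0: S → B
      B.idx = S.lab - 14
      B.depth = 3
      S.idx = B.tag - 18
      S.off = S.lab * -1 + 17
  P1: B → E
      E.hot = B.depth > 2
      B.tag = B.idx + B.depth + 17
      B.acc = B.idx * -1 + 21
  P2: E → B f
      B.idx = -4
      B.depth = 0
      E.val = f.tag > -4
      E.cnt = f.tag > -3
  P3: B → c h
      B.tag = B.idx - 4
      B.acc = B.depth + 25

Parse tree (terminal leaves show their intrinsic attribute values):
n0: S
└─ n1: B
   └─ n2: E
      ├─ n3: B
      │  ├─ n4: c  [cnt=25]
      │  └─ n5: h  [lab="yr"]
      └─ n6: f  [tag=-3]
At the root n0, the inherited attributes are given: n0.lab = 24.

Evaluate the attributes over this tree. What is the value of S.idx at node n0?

1. n0.lab = 24  [given at root]
2. n1.idx = 10  [S.lab - 14]
3. n1.depth = 3  [3]
4. n2.hot = true  [B.depth > 2]
5. n3.idx = -4  [-4]
6. n3.depth = 0  [0]
7. n4.cnt = 25  [terminal]
8. n5.lab = "yr"  [terminal]
9. n3.tag = -8  [B.idx - 4]
10. n3.acc = 25  [B.depth + 25]
11. n6.tag = -3  [terminal]
12. n2.val = true  [f.tag > -4]
13. n2.cnt = false  [f.tag > -3]
14. n1.tag = 30  [B.idx + B.depth + 17]
15. n1.acc = 11  [B.idx * -1 + 21]
16. n0.idx = 12  [B.tag - 18]
17. n0.off = -7  [S.lab * -1 + 17]

12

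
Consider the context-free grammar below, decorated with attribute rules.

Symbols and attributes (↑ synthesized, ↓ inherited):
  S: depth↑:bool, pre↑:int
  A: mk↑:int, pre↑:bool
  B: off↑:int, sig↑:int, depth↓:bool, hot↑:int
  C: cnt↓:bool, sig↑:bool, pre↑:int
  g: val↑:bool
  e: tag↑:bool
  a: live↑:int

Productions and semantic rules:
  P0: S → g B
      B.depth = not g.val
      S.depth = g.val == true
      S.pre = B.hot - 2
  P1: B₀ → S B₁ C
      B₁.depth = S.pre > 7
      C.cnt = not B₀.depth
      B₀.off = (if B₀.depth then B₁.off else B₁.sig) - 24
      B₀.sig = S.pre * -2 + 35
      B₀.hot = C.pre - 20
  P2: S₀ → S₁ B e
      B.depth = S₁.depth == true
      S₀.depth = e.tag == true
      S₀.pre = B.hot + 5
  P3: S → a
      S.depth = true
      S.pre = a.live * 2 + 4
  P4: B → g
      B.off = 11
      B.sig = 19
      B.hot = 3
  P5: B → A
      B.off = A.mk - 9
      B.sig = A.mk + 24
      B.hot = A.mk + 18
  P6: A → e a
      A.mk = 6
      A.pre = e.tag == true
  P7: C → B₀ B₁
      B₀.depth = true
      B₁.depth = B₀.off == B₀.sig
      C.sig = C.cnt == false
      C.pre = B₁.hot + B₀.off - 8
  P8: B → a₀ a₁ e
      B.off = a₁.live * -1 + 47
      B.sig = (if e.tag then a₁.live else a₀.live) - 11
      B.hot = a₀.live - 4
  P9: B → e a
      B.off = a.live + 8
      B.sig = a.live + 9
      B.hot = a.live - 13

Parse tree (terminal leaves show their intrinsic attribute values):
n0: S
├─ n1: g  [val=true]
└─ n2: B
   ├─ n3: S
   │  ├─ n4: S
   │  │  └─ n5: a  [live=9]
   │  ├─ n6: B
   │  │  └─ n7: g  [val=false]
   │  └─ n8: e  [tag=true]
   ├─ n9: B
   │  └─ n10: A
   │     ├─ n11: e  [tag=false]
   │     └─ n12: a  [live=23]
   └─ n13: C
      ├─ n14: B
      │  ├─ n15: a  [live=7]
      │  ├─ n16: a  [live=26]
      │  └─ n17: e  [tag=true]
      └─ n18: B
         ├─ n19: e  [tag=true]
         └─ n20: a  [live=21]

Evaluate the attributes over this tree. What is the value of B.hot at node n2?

1. n1.val = true  [terminal]
2. n2.depth = false  [not g.val]
3. n5.live = 9  [terminal]
4. n4.depth = true  [true]
5. n4.pre = 22  [a.live * 2 + 4]
6. n6.depth = true  [S₁.depth == true]
7. n7.val = false  [terminal]
8. n6.off = 11  [11]
9. n6.sig = 19  [19]
10. n6.hot = 3  [3]
11. n8.tag = true  [terminal]
12. n3.depth = true  [e.tag == true]
13. n3.pre = 8  [B.hot + 5]
14. n9.depth = true  [S.pre > 7]
15. n11.tag = false  [terminal]
16. n12.live = 23  [terminal]
17. n10.mk = 6  [6]
18. n10.pre = false  [e.tag == true]
19. n9.off = -3  [A.mk - 9]
20. n9.sig = 30  [A.mk + 24]
21. n9.hot = 24  [A.mk + 18]
22. n13.cnt = true  [not B₀.depth]
23. n14.depth = true  [true]
24. n15.live = 7  [terminal]
25. n16.live = 26  [terminal]
26. n17.tag = true  [terminal]
27. n14.off = 21  [a₁.live * -1 + 47]
28. n14.sig = 15  [(if e.tag then a₁.live else a₀.live) - 11]
29. n14.hot = 3  [a₀.live - 4]
30. n18.depth = false  [B₀.off == B₀.sig]
31. n19.tag = true  [terminal]
32. n20.live = 21  [terminal]
33. n18.off = 29  [a.live + 8]
34. n18.sig = 30  [a.live + 9]
35. n18.hot = 8  [a.live - 13]
36. n13.sig = false  [C.cnt == false]
37. n13.pre = 21  [B₁.hot + B₀.off - 8]
38. n2.off = 6  [(if B₀.depth then B₁.off else B₁.sig) - 24]
39. n2.sig = 19  [S.pre * -2 + 35]
40. n2.hot = 1  [C.pre - 20]
41. n0.depth = true  [g.val == true]
42. n0.pre = -1  [B.hot - 2]

1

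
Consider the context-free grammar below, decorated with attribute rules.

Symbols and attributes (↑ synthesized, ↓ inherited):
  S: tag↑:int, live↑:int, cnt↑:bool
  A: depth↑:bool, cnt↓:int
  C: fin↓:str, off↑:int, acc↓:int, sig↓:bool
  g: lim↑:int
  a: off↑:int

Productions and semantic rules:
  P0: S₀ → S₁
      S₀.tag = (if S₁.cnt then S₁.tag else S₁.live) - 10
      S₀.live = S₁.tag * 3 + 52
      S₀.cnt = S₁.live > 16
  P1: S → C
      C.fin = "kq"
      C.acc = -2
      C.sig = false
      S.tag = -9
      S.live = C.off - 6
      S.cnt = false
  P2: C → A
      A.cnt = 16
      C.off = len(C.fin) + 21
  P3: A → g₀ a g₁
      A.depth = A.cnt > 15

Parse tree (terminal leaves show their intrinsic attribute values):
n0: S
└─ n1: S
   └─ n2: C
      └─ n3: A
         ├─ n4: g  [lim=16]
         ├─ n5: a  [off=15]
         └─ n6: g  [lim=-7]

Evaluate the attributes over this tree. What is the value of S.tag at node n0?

7

1. n2.fin = "kq"  ["kq"]
2. n2.acc = -2  [-2]
3. n2.sig = false  [false]
4. n3.cnt = 16  [16]
5. n4.lim = 16  [terminal]
6. n5.off = 15  [terminal]
7. n6.lim = -7  [terminal]
8. n3.depth = true  [A.cnt > 15]
9. n2.off = 23  [len(C.fin) + 21]
10. n1.tag = -9  [-9]
11. n1.live = 17  [C.off - 6]
12. n1.cnt = false  [false]
13. n0.tag = 7  [(if S₁.cnt then S₁.tag else S₁.live) - 10]
14. n0.live = 25  [S₁.tag * 3 + 52]
15. n0.cnt = true  [S₁.live > 16]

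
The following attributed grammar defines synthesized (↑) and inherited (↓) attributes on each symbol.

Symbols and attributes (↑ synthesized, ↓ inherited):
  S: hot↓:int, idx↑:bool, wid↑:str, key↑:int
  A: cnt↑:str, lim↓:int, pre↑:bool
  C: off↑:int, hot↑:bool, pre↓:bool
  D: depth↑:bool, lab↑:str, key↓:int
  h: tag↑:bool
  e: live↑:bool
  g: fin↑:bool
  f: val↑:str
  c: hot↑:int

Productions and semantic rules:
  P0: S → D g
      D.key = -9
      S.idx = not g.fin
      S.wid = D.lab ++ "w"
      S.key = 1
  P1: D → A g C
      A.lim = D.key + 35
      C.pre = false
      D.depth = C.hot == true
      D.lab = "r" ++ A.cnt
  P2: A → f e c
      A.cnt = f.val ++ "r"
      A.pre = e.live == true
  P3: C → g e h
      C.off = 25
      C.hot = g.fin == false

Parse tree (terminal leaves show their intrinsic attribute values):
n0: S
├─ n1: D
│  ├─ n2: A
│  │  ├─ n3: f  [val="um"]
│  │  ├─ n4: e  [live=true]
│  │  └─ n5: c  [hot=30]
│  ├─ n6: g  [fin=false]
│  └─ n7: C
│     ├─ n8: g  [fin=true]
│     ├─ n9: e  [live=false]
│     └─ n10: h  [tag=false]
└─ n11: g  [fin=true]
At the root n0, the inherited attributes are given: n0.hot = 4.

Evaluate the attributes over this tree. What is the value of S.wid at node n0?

1. n0.hot = 4  [given at root]
2. n1.key = -9  [-9]
3. n2.lim = 26  [D.key + 35]
4. n3.val = "um"  [terminal]
5. n4.live = true  [terminal]
6. n5.hot = 30  [terminal]
7. n2.cnt = "umr"  [f.val ++ "r"]
8. n2.pre = true  [e.live == true]
9. n6.fin = false  [terminal]
10. n7.pre = false  [false]
11. n8.fin = true  [terminal]
12. n9.live = false  [terminal]
13. n10.tag = false  [terminal]
14. n7.off = 25  [25]
15. n7.hot = false  [g.fin == false]
16. n1.depth = false  [C.hot == true]
17. n1.lab = "rumr"  ["r" ++ A.cnt]
18. n11.fin = true  [terminal]
19. n0.idx = false  [not g.fin]
20. n0.wid = "rumrw"  [D.lab ++ "w"]
21. n0.key = 1  [1]

"rumrw"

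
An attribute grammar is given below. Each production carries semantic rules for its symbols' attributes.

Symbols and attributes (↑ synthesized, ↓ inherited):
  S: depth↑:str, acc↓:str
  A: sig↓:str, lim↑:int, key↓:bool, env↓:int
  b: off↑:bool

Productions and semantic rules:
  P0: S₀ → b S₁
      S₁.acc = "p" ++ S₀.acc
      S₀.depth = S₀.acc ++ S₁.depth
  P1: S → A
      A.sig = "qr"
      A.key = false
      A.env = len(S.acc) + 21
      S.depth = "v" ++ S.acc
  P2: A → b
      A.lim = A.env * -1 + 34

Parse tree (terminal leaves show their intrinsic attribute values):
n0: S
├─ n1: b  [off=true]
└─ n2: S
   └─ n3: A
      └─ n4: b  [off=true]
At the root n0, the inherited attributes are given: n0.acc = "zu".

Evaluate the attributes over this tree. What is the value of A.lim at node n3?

10

1. n0.acc = "zu"  [given at root]
2. n1.off = true  [terminal]
3. n2.acc = "pzu"  ["p" ++ S₀.acc]
4. n3.sig = "qr"  ["qr"]
5. n3.key = false  [false]
6. n3.env = 24  [len(S.acc) + 21]
7. n4.off = true  [terminal]
8. n3.lim = 10  [A.env * -1 + 34]
9. n2.depth = "vpzu"  ["v" ++ S.acc]
10. n0.depth = "zuvpzu"  [S₀.acc ++ S₁.depth]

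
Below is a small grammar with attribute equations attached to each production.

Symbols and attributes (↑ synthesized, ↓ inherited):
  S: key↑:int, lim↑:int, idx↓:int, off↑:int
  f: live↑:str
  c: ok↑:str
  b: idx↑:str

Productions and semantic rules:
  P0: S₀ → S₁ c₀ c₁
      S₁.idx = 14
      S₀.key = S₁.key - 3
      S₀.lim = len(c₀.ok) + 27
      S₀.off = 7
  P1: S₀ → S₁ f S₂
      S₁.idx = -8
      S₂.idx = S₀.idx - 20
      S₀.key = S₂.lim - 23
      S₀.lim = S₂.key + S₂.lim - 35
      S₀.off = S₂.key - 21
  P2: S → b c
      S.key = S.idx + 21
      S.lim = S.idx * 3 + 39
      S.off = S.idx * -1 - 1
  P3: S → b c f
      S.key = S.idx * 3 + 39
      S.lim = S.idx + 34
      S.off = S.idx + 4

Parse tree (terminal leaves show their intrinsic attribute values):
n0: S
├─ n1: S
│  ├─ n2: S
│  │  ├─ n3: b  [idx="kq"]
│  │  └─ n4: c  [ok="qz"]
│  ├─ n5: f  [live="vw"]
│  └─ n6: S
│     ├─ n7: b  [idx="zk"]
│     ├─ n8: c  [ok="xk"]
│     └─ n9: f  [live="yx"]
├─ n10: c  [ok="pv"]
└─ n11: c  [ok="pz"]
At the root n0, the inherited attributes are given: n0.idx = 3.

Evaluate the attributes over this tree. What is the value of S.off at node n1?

1. n0.idx = 3  [given at root]
2. n1.idx = 14  [14]
3. n2.idx = -8  [-8]
4. n3.idx = "kq"  [terminal]
5. n4.ok = "qz"  [terminal]
6. n2.key = 13  [S.idx + 21]
7. n2.lim = 15  [S.idx * 3 + 39]
8. n2.off = 7  [S.idx * -1 - 1]
9. n5.live = "vw"  [terminal]
10. n6.idx = -6  [S₀.idx - 20]
11. n7.idx = "zk"  [terminal]
12. n8.ok = "xk"  [terminal]
13. n9.live = "yx"  [terminal]
14. n6.key = 21  [S.idx * 3 + 39]
15. n6.lim = 28  [S.idx + 34]
16. n6.off = -2  [S.idx + 4]
17. n1.key = 5  [S₂.lim - 23]
18. n1.lim = 14  [S₂.key + S₂.lim - 35]
19. n1.off = 0  [S₂.key - 21]
20. n10.ok = "pv"  [terminal]
21. n11.ok = "pz"  [terminal]
22. n0.key = 2  [S₁.key - 3]
23. n0.lim = 29  [len(c₀.ok) + 27]
24. n0.off = 7  [7]

0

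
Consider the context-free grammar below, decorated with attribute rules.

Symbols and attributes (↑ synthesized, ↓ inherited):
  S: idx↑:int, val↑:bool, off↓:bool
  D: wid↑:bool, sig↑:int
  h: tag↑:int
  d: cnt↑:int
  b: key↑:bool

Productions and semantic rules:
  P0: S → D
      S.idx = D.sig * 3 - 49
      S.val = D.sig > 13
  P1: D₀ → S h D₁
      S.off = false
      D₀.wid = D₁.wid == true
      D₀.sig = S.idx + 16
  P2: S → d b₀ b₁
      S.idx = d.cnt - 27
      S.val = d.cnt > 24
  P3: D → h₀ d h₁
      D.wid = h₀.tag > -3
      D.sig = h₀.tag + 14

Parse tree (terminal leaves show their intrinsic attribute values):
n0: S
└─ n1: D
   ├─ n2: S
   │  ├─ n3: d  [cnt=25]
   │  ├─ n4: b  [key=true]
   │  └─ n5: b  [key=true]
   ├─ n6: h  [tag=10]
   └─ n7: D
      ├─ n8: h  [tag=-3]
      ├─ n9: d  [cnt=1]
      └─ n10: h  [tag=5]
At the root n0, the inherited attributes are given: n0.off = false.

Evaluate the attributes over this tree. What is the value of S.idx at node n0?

1. n0.off = false  [given at root]
2. n2.off = false  [false]
3. n3.cnt = 25  [terminal]
4. n4.key = true  [terminal]
5. n5.key = true  [terminal]
6. n2.idx = -2  [d.cnt - 27]
7. n2.val = true  [d.cnt > 24]
8. n6.tag = 10  [terminal]
9. n8.tag = -3  [terminal]
10. n9.cnt = 1  [terminal]
11. n10.tag = 5  [terminal]
12. n7.wid = false  [h₀.tag > -3]
13. n7.sig = 11  [h₀.tag + 14]
14. n1.wid = false  [D₁.wid == true]
15. n1.sig = 14  [S.idx + 16]
16. n0.idx = -7  [D.sig * 3 - 49]
17. n0.val = true  [D.sig > 13]

-7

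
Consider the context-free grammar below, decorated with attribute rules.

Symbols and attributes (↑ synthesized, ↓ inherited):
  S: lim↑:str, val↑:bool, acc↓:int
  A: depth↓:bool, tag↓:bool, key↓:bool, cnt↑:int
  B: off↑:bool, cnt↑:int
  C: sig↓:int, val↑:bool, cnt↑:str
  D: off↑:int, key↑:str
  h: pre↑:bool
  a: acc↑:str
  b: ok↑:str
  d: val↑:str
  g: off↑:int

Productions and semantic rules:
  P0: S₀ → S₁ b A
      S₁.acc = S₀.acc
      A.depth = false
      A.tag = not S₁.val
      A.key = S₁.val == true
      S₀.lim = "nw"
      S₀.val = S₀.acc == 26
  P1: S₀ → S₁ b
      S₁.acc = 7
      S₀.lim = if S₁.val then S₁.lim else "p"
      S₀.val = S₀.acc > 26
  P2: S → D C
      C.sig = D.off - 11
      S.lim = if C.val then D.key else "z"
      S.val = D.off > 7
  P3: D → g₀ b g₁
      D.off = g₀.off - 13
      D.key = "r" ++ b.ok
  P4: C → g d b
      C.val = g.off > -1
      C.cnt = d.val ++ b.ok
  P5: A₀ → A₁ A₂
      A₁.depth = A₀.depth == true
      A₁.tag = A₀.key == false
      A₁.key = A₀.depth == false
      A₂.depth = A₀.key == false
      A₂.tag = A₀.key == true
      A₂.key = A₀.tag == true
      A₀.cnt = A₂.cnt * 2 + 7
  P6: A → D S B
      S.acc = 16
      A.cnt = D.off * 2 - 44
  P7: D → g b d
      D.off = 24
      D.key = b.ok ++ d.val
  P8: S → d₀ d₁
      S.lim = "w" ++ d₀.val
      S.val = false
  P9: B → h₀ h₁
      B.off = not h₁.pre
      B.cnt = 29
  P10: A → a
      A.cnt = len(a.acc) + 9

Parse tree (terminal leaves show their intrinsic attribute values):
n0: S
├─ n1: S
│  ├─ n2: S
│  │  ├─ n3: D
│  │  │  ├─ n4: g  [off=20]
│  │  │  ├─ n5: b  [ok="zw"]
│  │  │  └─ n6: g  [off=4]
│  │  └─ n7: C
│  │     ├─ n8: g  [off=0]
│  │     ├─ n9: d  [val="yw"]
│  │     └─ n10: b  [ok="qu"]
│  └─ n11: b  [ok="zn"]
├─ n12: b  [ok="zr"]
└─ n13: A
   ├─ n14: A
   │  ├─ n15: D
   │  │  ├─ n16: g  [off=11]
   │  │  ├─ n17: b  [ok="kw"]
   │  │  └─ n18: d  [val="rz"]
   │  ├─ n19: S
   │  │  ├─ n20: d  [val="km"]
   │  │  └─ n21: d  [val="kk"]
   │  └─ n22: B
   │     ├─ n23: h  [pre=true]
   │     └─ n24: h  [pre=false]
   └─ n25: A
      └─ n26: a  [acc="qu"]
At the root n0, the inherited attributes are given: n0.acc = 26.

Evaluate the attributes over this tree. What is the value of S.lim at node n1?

"p"

1. n0.acc = 26  [given at root]
2. n1.acc = 26  [S₀.acc]
3. n2.acc = 7  [7]
4. n4.off = 20  [terminal]
5. n5.ok = "zw"  [terminal]
6. n6.off = 4  [terminal]
7. n3.off = 7  [g₀.off - 13]
8. n3.key = "rzw"  ["r" ++ b.ok]
9. n7.sig = -4  [D.off - 11]
10. n8.off = 0  [terminal]
11. n9.val = "yw"  [terminal]
12. n10.ok = "qu"  [terminal]
13. n7.val = true  [g.off > -1]
14. n7.cnt = "ywqu"  [d.val ++ b.ok]
15. n2.lim = "rzw"  [if C.val then D.key else "z"]
16. n2.val = false  [D.off > 7]
17. n11.ok = "zn"  [terminal]
18. n1.lim = "p"  [if S₁.val then S₁.lim else "p"]
19. n1.val = false  [S₀.acc > 26]
20. n12.ok = "zr"  [terminal]
21. n13.depth = false  [false]
22. n13.tag = true  [not S₁.val]
23. n13.key = false  [S₁.val == true]
24. n14.depth = false  [A₀.depth == true]
25. n14.tag = true  [A₀.key == false]
26. n14.key = true  [A₀.depth == false]
27. n16.off = 11  [terminal]
28. n17.ok = "kw"  [terminal]
29. n18.val = "rz"  [terminal]
30. n15.off = 24  [24]
31. n15.key = "kwrz"  [b.ok ++ d.val]
32. n19.acc = 16  [16]
33. n20.val = "km"  [terminal]
34. n21.val = "kk"  [terminal]
35. n19.lim = "wkm"  ["w" ++ d₀.val]
36. n19.val = false  [false]
37. n23.pre = true  [terminal]
38. n24.pre = false  [terminal]
39. n22.off = true  [not h₁.pre]
40. n22.cnt = 29  [29]
41. n14.cnt = 4  [D.off * 2 - 44]
42. n25.depth = true  [A₀.key == false]
43. n25.tag = false  [A₀.key == true]
44. n25.key = true  [A₀.tag == true]
45. n26.acc = "qu"  [terminal]
46. n25.cnt = 11  [len(a.acc) + 9]
47. n13.cnt = 29  [A₂.cnt * 2 + 7]
48. n0.lim = "nw"  ["nw"]
49. n0.val = true  [S₀.acc == 26]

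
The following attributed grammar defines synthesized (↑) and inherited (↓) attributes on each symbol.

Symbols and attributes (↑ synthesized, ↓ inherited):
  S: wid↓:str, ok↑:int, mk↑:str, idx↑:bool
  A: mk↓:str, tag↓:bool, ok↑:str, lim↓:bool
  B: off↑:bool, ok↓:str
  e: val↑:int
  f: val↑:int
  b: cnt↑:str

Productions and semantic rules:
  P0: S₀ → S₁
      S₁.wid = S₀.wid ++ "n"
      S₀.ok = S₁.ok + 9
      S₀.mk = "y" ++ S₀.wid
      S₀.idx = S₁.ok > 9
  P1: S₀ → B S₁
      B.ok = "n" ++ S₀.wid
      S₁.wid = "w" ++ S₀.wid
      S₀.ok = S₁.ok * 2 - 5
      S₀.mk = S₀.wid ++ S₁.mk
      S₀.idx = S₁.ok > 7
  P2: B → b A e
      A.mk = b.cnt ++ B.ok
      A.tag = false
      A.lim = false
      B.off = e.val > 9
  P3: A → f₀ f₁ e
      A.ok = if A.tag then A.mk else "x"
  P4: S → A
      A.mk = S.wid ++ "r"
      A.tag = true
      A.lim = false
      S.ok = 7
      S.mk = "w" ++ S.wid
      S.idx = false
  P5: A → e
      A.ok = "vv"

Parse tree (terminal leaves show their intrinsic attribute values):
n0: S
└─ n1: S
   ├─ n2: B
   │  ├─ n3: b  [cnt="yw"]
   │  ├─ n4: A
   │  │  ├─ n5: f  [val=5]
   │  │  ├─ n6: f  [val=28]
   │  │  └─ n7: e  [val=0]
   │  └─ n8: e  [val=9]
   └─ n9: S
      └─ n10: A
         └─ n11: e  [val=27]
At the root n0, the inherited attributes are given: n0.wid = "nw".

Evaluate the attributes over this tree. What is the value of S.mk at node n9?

1. n0.wid = "nw"  [given at root]
2. n1.wid = "nwn"  [S₀.wid ++ "n"]
3. n2.ok = "nnwn"  ["n" ++ S₀.wid]
4. n3.cnt = "yw"  [terminal]
5. n4.mk = "ywnnwn"  [b.cnt ++ B.ok]
6. n4.tag = false  [false]
7. n4.lim = false  [false]
8. n5.val = 5  [terminal]
9. n6.val = 28  [terminal]
10. n7.val = 0  [terminal]
11. n4.ok = "x"  [if A.tag then A.mk else "x"]
12. n8.val = 9  [terminal]
13. n2.off = false  [e.val > 9]
14. n9.wid = "wnwn"  ["w" ++ S₀.wid]
15. n10.mk = "wnwnr"  [S.wid ++ "r"]
16. n10.tag = true  [true]
17. n10.lim = false  [false]
18. n11.val = 27  [terminal]
19. n10.ok = "vv"  ["vv"]
20. n9.ok = 7  [7]
21. n9.mk = "wwnwn"  ["w" ++ S.wid]
22. n9.idx = false  [false]
23. n1.ok = 9  [S₁.ok * 2 - 5]
24. n1.mk = "nwnwwnwn"  [S₀.wid ++ S₁.mk]
25. n1.idx = false  [S₁.ok > 7]
26. n0.ok = 18  [S₁.ok + 9]
27. n0.mk = "ynw"  ["y" ++ S₀.wid]
28. n0.idx = false  [S₁.ok > 9]

"wwnwn"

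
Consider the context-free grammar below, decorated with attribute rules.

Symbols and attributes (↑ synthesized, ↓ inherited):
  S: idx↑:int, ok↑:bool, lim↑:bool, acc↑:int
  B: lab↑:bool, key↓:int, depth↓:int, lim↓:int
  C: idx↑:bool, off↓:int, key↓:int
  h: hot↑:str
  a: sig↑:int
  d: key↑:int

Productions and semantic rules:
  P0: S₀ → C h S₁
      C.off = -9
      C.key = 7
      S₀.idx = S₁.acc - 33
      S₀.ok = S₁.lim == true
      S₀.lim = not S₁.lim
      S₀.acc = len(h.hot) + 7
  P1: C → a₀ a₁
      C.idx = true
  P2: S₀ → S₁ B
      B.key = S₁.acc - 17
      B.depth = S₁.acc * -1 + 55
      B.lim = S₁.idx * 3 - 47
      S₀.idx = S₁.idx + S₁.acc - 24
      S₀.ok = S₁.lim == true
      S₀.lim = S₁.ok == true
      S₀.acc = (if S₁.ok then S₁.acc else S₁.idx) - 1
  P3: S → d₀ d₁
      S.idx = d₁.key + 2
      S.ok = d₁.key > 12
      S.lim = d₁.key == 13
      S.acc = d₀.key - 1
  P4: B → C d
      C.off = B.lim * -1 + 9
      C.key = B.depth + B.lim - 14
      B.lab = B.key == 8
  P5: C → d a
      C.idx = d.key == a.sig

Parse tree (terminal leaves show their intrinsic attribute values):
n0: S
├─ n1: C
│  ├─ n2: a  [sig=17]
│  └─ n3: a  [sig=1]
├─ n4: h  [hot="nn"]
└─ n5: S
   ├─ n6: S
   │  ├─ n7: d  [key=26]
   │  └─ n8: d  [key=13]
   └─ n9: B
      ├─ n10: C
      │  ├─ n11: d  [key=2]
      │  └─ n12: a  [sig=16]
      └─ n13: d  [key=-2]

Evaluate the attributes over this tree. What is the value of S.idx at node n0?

1. n1.off = -9  [-9]
2. n1.key = 7  [7]
3. n2.sig = 17  [terminal]
4. n3.sig = 1  [terminal]
5. n1.idx = true  [true]
6. n4.hot = "nn"  [terminal]
7. n7.key = 26  [terminal]
8. n8.key = 13  [terminal]
9. n6.idx = 15  [d₁.key + 2]
10. n6.ok = true  [d₁.key > 12]
11. n6.lim = true  [d₁.key == 13]
12. n6.acc = 25  [d₀.key - 1]
13. n9.key = 8  [S₁.acc - 17]
14. n9.depth = 30  [S₁.acc * -1 + 55]
15. n9.lim = -2  [S₁.idx * 3 - 47]
16. n10.off = 11  [B.lim * -1 + 9]
17. n10.key = 14  [B.depth + B.lim - 14]
18. n11.key = 2  [terminal]
19. n12.sig = 16  [terminal]
20. n10.idx = false  [d.key == a.sig]
21. n13.key = -2  [terminal]
22. n9.lab = true  [B.key == 8]
23. n5.idx = 16  [S₁.idx + S₁.acc - 24]
24. n5.ok = true  [S₁.lim == true]
25. n5.lim = true  [S₁.ok == true]
26. n5.acc = 24  [(if S₁.ok then S₁.acc else S₁.idx) - 1]
27. n0.idx = -9  [S₁.acc - 33]
28. n0.ok = true  [S₁.lim == true]
29. n0.lim = false  [not S₁.lim]
30. n0.acc = 9  [len(h.hot) + 7]

-9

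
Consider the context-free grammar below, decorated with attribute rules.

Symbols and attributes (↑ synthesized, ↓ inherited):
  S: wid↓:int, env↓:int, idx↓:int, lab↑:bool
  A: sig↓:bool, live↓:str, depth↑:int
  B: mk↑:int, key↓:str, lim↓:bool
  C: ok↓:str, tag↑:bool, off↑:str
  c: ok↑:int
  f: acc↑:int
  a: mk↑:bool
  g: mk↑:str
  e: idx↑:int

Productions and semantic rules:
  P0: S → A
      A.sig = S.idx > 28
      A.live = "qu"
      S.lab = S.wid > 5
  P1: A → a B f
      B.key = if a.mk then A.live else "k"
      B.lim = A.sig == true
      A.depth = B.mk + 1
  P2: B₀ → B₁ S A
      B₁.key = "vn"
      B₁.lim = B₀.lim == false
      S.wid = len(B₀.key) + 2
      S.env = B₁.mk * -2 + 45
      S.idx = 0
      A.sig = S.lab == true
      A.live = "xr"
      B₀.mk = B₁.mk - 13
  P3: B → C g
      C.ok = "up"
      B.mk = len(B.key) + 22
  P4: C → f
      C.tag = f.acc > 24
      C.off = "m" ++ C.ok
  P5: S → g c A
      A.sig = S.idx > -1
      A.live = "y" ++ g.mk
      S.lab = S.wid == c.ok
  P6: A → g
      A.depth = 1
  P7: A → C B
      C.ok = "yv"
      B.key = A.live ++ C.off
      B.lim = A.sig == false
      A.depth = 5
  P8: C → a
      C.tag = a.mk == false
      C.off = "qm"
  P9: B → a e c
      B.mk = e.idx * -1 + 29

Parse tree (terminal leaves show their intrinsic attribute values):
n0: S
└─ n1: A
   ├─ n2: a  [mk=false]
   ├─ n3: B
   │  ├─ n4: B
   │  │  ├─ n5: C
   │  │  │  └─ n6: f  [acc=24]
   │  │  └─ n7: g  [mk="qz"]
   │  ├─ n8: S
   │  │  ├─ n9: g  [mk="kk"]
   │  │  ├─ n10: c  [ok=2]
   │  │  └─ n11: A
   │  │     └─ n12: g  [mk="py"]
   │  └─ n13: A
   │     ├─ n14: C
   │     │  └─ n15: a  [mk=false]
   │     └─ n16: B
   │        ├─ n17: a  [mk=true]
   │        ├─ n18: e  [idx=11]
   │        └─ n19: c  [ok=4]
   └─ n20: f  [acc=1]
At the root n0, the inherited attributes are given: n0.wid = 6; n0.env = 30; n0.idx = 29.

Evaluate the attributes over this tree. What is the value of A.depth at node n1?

1. n0.wid = 6  [given at root]
2. n0.env = 30  [given at root]
3. n0.idx = 29  [given at root]
4. n1.sig = true  [S.idx > 28]
5. n1.live = "qu"  ["qu"]
6. n2.mk = false  [terminal]
7. n3.key = "k"  [if a.mk then A.live else "k"]
8. n3.lim = true  [A.sig == true]
9. n4.key = "vn"  ["vn"]
10. n4.lim = false  [B₀.lim == false]
11. n5.ok = "up"  ["up"]
12. n6.acc = 24  [terminal]
13. n5.tag = false  [f.acc > 24]
14. n5.off = "mup"  ["m" ++ C.ok]
15. n7.mk = "qz"  [terminal]
16. n4.mk = 24  [len(B.key) + 22]
17. n8.wid = 3  [len(B₀.key) + 2]
18. n8.env = -3  [B₁.mk * -2 + 45]
19. n8.idx = 0  [0]
20. n9.mk = "kk"  [terminal]
21. n10.ok = 2  [terminal]
22. n11.sig = true  [S.idx > -1]
23. n11.live = "ykk"  ["y" ++ g.mk]
24. n12.mk = "py"  [terminal]
25. n11.depth = 1  [1]
26. n8.lab = false  [S.wid == c.ok]
27. n13.sig = false  [S.lab == true]
28. n13.live = "xr"  ["xr"]
29. n14.ok = "yv"  ["yv"]
30. n15.mk = false  [terminal]
31. n14.tag = true  [a.mk == false]
32. n14.off = "qm"  ["qm"]
33. n16.key = "xrqm"  [A.live ++ C.off]
34. n16.lim = true  [A.sig == false]
35. n17.mk = true  [terminal]
36. n18.idx = 11  [terminal]
37. n19.ok = 4  [terminal]
38. n16.mk = 18  [e.idx * -1 + 29]
39. n13.depth = 5  [5]
40. n3.mk = 11  [B₁.mk - 13]
41. n20.acc = 1  [terminal]
42. n1.depth = 12  [B.mk + 1]
43. n0.lab = true  [S.wid > 5]

12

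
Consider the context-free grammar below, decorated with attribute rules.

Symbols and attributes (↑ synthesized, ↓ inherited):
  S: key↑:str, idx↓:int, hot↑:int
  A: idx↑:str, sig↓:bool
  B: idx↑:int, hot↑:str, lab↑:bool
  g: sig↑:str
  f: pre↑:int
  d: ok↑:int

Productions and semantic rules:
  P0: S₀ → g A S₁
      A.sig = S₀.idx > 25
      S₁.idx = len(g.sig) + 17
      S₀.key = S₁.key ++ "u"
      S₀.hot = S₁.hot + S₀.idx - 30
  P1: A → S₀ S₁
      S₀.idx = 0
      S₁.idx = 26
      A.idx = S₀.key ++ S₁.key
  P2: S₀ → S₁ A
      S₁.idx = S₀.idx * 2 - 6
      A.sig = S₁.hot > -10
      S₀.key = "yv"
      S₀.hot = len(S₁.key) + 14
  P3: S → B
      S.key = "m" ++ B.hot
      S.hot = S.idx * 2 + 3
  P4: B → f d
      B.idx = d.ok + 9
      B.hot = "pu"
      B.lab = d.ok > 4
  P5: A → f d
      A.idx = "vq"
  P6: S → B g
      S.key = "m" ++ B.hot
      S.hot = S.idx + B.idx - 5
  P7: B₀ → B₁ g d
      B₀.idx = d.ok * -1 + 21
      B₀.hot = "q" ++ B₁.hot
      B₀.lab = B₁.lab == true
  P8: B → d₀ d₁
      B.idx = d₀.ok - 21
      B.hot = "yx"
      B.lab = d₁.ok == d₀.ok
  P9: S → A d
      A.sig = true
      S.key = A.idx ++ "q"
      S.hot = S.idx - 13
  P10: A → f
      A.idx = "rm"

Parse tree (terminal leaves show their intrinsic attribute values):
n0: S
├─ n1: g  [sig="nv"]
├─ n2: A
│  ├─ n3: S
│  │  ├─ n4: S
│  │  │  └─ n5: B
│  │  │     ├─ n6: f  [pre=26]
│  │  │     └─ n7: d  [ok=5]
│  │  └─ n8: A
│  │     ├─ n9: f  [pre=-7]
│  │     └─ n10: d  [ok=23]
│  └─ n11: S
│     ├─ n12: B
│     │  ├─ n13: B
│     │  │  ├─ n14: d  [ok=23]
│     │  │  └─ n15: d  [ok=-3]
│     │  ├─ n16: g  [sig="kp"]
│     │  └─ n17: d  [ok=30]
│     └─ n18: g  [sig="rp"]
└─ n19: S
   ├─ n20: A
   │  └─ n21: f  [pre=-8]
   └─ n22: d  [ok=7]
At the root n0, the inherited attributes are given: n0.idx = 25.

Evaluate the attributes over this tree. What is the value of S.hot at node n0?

1

1. n0.idx = 25  [given at root]
2. n1.sig = "nv"  [terminal]
3. n2.sig = false  [S₀.idx > 25]
4. n3.idx = 0  [0]
5. n4.idx = -6  [S₀.idx * 2 - 6]
6. n6.pre = 26  [terminal]
7. n7.ok = 5  [terminal]
8. n5.idx = 14  [d.ok + 9]
9. n5.hot = "pu"  ["pu"]
10. n5.lab = true  [d.ok > 4]
11. n4.key = "mpu"  ["m" ++ B.hot]
12. n4.hot = -9  [S.idx * 2 + 3]
13. n8.sig = true  [S₁.hot > -10]
14. n9.pre = -7  [terminal]
15. n10.ok = 23  [terminal]
16. n8.idx = "vq"  ["vq"]
17. n3.key = "yv"  ["yv"]
18. n3.hot = 17  [len(S₁.key) + 14]
19. n11.idx = 26  [26]
20. n14.ok = 23  [terminal]
21. n15.ok = -3  [terminal]
22. n13.idx = 2  [d₀.ok - 21]
23. n13.hot = "yx"  ["yx"]
24. n13.lab = false  [d₁.ok == d₀.ok]
25. n16.sig = "kp"  [terminal]
26. n17.ok = 30  [terminal]
27. n12.idx = -9  [d.ok * -1 + 21]
28. n12.hot = "qyx"  ["q" ++ B₁.hot]
29. n12.lab = false  [B₁.lab == true]
30. n18.sig = "rp"  [terminal]
31. n11.key = "mqyx"  ["m" ++ B.hot]
32. n11.hot = 12  [S.idx + B.idx - 5]
33. n2.idx = "yvmqyx"  [S₀.key ++ S₁.key]
34. n19.idx = 19  [len(g.sig) + 17]
35. n20.sig = true  [true]
36. n21.pre = -8  [terminal]
37. n20.idx = "rm"  ["rm"]
38. n22.ok = 7  [terminal]
39. n19.key = "rmq"  [A.idx ++ "q"]
40. n19.hot = 6  [S.idx - 13]
41. n0.key = "rmqu"  [S₁.key ++ "u"]
42. n0.hot = 1  [S₁.hot + S₀.idx - 30]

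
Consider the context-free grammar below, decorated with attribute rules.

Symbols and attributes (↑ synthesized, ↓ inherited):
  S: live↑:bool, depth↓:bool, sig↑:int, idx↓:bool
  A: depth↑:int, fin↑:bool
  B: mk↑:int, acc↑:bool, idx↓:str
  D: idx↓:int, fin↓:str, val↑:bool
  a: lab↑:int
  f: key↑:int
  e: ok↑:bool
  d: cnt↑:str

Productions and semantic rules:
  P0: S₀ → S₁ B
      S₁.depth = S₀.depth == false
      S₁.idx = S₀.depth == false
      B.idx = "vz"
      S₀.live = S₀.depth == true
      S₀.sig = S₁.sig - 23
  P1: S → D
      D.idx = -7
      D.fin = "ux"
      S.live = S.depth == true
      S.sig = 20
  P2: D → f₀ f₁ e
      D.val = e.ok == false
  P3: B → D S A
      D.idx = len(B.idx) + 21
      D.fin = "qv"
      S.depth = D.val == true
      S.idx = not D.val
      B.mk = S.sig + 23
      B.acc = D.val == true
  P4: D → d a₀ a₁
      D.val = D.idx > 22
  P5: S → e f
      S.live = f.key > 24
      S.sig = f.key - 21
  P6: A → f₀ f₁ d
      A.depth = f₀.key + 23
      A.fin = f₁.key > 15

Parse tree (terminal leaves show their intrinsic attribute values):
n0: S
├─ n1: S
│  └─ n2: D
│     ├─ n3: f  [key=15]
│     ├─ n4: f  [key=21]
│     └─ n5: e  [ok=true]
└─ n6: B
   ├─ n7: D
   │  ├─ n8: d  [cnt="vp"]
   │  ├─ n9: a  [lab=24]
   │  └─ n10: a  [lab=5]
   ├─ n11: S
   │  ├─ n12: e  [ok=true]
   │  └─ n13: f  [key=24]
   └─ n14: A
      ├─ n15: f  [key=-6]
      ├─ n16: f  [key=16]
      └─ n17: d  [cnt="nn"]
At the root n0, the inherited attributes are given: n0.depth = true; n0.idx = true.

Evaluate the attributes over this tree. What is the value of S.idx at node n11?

false

1. n0.depth = true  [given at root]
2. n0.idx = true  [given at root]
3. n1.depth = false  [S₀.depth == false]
4. n1.idx = false  [S₀.depth == false]
5. n2.idx = -7  [-7]
6. n2.fin = "ux"  ["ux"]
7. n3.key = 15  [terminal]
8. n4.key = 21  [terminal]
9. n5.ok = true  [terminal]
10. n2.val = false  [e.ok == false]
11. n1.live = false  [S.depth == true]
12. n1.sig = 20  [20]
13. n6.idx = "vz"  ["vz"]
14. n7.idx = 23  [len(B.idx) + 21]
15. n7.fin = "qv"  ["qv"]
16. n8.cnt = "vp"  [terminal]
17. n9.lab = 24  [terminal]
18. n10.lab = 5  [terminal]
19. n7.val = true  [D.idx > 22]
20. n11.depth = true  [D.val == true]
21. n11.idx = false  [not D.val]
22. n12.ok = true  [terminal]
23. n13.key = 24  [terminal]
24. n11.live = false  [f.key > 24]
25. n11.sig = 3  [f.key - 21]
26. n15.key = -6  [terminal]
27. n16.key = 16  [terminal]
28. n17.cnt = "nn"  [terminal]
29. n14.depth = 17  [f₀.key + 23]
30. n14.fin = true  [f₁.key > 15]
31. n6.mk = 26  [S.sig + 23]
32. n6.acc = true  [D.val == true]
33. n0.live = true  [S₀.depth == true]
34. n0.sig = -3  [S₁.sig - 23]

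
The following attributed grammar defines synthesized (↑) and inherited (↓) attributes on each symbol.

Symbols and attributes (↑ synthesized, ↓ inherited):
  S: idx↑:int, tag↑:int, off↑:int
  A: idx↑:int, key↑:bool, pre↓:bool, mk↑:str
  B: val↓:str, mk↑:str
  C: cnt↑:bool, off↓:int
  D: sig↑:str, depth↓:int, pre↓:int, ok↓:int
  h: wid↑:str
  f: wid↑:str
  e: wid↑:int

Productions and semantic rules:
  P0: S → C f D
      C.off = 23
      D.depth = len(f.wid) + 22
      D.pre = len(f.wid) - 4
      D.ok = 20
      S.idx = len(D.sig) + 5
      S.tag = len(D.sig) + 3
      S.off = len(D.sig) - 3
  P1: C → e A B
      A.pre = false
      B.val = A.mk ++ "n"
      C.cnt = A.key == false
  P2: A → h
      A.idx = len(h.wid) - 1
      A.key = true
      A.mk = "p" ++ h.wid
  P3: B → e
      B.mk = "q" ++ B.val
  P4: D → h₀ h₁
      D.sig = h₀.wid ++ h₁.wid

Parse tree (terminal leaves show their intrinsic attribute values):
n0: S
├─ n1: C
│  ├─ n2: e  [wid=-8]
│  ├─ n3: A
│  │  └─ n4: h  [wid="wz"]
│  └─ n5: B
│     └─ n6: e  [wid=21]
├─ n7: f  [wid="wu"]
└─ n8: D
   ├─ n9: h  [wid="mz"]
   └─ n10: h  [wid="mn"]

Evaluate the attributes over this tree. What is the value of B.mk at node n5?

"qpwzn"

1. n1.off = 23  [23]
2. n2.wid = -8  [terminal]
3. n3.pre = false  [false]
4. n4.wid = "wz"  [terminal]
5. n3.idx = 1  [len(h.wid) - 1]
6. n3.key = true  [true]
7. n3.mk = "pwz"  ["p" ++ h.wid]
8. n5.val = "pwzn"  [A.mk ++ "n"]
9. n6.wid = 21  [terminal]
10. n5.mk = "qpwzn"  ["q" ++ B.val]
11. n1.cnt = false  [A.key == false]
12. n7.wid = "wu"  [terminal]
13. n8.depth = 24  [len(f.wid) + 22]
14. n8.pre = -2  [len(f.wid) - 4]
15. n8.ok = 20  [20]
16. n9.wid = "mz"  [terminal]
17. n10.wid = "mn"  [terminal]
18. n8.sig = "mzmn"  [h₀.wid ++ h₁.wid]
19. n0.idx = 9  [len(D.sig) + 5]
20. n0.tag = 7  [len(D.sig) + 3]
21. n0.off = 1  [len(D.sig) - 3]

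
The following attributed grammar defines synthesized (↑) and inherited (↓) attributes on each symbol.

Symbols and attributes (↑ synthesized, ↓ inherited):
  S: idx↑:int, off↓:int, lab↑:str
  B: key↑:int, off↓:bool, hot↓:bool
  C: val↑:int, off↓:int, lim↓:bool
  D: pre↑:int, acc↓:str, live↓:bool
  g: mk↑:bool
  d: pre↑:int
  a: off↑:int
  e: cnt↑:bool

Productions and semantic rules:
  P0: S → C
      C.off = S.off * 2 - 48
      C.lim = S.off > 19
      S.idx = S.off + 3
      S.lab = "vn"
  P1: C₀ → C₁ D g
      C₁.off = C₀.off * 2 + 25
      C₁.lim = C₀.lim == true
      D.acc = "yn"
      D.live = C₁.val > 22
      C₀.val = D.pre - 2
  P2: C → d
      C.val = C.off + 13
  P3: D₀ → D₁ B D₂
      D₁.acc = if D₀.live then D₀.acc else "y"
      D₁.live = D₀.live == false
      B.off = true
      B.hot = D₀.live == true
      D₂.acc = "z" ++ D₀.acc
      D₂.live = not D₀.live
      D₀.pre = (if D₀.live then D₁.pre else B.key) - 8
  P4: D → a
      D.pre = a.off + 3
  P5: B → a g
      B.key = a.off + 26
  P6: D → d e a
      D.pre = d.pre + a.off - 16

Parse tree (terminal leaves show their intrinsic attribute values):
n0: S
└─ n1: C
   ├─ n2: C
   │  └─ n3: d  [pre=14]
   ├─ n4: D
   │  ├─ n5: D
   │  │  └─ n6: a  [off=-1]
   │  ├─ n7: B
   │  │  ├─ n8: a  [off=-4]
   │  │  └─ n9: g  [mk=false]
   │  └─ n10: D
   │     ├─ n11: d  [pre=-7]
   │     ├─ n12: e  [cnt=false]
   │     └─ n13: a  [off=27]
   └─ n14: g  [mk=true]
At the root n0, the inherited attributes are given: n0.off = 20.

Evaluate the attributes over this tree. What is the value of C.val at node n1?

12

1. n0.off = 20  [given at root]
2. n1.off = -8  [S.off * 2 - 48]
3. n1.lim = true  [S.off > 19]
4. n2.off = 9  [C₀.off * 2 + 25]
5. n2.lim = true  [C₀.lim == true]
6. n3.pre = 14  [terminal]
7. n2.val = 22  [C.off + 13]
8. n4.acc = "yn"  ["yn"]
9. n4.live = false  [C₁.val > 22]
10. n5.acc = "y"  [if D₀.live then D₀.acc else "y"]
11. n5.live = true  [D₀.live == false]
12. n6.off = -1  [terminal]
13. n5.pre = 2  [a.off + 3]
14. n7.off = true  [true]
15. n7.hot = false  [D₀.live == true]
16. n8.off = -4  [terminal]
17. n9.mk = false  [terminal]
18. n7.key = 22  [a.off + 26]
19. n10.acc = "zyn"  ["z" ++ D₀.acc]
20. n10.live = true  [not D₀.live]
21. n11.pre = -7  [terminal]
22. n12.cnt = false  [terminal]
23. n13.off = 27  [terminal]
24. n10.pre = 4  [d.pre + a.off - 16]
25. n4.pre = 14  [(if D₀.live then D₁.pre else B.key) - 8]
26. n14.mk = true  [terminal]
27. n1.val = 12  [D.pre - 2]
28. n0.idx = 23  [S.off + 3]
29. n0.lab = "vn"  ["vn"]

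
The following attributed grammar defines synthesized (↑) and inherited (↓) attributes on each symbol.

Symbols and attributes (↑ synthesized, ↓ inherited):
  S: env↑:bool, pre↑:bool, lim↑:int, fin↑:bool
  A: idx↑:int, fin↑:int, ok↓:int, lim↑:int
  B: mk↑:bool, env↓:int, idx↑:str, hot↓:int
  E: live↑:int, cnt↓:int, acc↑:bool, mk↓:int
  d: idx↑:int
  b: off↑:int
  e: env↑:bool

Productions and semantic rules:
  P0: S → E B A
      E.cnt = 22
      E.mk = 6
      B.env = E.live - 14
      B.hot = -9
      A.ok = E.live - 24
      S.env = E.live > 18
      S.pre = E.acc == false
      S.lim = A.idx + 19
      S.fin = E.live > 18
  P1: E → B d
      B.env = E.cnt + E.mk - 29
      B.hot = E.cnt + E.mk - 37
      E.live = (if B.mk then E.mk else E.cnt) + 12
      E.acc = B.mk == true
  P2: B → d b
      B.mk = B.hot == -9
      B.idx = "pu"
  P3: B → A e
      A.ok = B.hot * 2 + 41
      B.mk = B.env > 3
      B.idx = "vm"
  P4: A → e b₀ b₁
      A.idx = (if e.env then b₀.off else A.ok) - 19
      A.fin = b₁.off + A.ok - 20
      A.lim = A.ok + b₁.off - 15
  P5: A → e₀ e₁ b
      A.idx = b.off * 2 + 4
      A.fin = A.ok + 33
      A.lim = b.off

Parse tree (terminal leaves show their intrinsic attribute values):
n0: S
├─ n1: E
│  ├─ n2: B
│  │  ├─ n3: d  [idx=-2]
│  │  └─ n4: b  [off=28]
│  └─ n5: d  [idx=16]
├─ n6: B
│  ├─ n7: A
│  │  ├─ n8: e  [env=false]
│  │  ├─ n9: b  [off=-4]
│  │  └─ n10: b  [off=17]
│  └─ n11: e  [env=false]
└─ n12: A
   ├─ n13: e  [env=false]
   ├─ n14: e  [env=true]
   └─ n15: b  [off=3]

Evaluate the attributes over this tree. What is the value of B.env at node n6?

1. n1.cnt = 22  [22]
2. n1.mk = 6  [6]
3. n2.env = -1  [E.cnt + E.mk - 29]
4. n2.hot = -9  [E.cnt + E.mk - 37]
5. n3.idx = -2  [terminal]
6. n4.off = 28  [terminal]
7. n2.mk = true  [B.hot == -9]
8. n2.idx = "pu"  ["pu"]
9. n5.idx = 16  [terminal]
10. n1.live = 18  [(if B.mk then E.mk else E.cnt) + 12]
11. n1.acc = true  [B.mk == true]
12. n6.env = 4  [E.live - 14]
13. n6.hot = -9  [-9]
14. n7.ok = 23  [B.hot * 2 + 41]
15. n8.env = false  [terminal]
16. n9.off = -4  [terminal]
17. n10.off = 17  [terminal]
18. n7.idx = 4  [(if e.env then b₀.off else A.ok) - 19]
19. n7.fin = 20  [b₁.off + A.ok - 20]
20. n7.lim = 25  [A.ok + b₁.off - 15]
21. n11.env = false  [terminal]
22. n6.mk = true  [B.env > 3]
23. n6.idx = "vm"  ["vm"]
24. n12.ok = -6  [E.live - 24]
25. n13.env = false  [terminal]
26. n14.env = true  [terminal]
27. n15.off = 3  [terminal]
28. n12.idx = 10  [b.off * 2 + 4]
29. n12.fin = 27  [A.ok + 33]
30. n12.lim = 3  [b.off]
31. n0.env = false  [E.live > 18]
32. n0.pre = false  [E.acc == false]
33. n0.lim = 29  [A.idx + 19]
34. n0.fin = false  [E.live > 18]

4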